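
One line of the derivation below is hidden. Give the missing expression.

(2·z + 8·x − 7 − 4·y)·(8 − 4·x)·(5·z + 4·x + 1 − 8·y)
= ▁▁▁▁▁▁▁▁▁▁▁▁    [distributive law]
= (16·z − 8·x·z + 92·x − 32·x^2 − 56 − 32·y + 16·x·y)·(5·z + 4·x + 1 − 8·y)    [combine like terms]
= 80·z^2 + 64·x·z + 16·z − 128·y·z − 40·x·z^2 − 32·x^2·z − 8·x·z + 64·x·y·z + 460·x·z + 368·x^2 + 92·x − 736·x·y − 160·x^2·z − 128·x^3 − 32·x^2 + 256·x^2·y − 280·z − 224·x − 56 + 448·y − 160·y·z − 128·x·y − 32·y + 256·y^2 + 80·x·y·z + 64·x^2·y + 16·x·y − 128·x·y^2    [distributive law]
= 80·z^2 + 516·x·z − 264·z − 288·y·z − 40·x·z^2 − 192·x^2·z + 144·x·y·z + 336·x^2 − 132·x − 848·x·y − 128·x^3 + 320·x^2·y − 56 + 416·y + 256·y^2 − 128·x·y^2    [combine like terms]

By distributive law:

(16·z − 8·x·z + 64·x − 32·x^2 − 56 + 28·x − 32·y + 16·x·y)·(5·z + 4·x + 1 − 8·y)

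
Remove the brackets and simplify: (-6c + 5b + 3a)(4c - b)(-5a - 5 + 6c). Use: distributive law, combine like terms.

(-6c + 5b + 3a)(4c - b)(-5a - 5 + 6c)
= (-24c^2 + 6bc + 20bc - 5b^2 + 12ac - 3ab)(-5a - 5 + 6c)    [distributive law]
= (-24c^2 + 26bc - 5b^2 + 12ac - 3ab)(-5a - 5 + 6c)    [combine like terms]
= 120ac^2 + 120c^2 - 144c^3 - 130abc - 130bc + 156bc^2 + 25ab^2 + 25b^2 - 30b^2c - 60a^2c - 60ac + 72ac^2 + 15a^2b + 15ab - 18abc    [distributive law]
= 192ac^2 + 120c^2 - 144c^3 - 148abc - 130bc + 156bc^2 + 25ab^2 + 25b^2 - 30b^2c - 60a^2c - 60ac + 15a^2b + 15ab    [combine like terms]

192ac^2 + 120c^2 - 144c^3 - 148abc - 130bc + 156bc^2 + 25ab^2 + 25b^2 - 30b^2c - 60a^2c - 60ac + 15a^2b + 15ab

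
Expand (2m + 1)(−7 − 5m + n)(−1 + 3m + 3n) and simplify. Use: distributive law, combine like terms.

−2m − 47m^2 − 56mn − 30m^3 − 24m^2n + 6mn^2 + 7 − 22n + 3n^2

(2m + 1)(−7 − 5m + n)(−1 + 3m + 3n)
= (−14m − 10m^2 + 2mn − 7 − 5m + n)(−1 + 3m + 3n)    [distributive law]
= (−19m − 10m^2 + 2mn − 7 + n)(−1 + 3m + 3n)    [combine like terms]
= 19m − 57m^2 − 57mn + 10m^2 − 30m^3 − 30m^2n − 2mn + 6m^2n + 6mn^2 + 7 − 21m − 21n − n + 3mn + 3n^2    [distributive law]
= −2m − 47m^2 − 56mn − 30m^3 − 24m^2n + 6mn^2 + 7 − 22n + 3n^2    [combine like terms]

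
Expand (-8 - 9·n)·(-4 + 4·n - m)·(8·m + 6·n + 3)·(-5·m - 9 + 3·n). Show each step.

(-8 - 9·n)·(-4 + 4·n - m)·(8·m + 6·n + 3)·(-5·m - 9 + 3·n)
= (32 - 32·n + 8·m + 36·n - 36·n² + 9·m·n)·(8·m + 6·n + 3)·(-5·m - 9 + 3·n)    [distributive law]
= (32 + 4·n + 8·m - 36·n² + 9·m·n)·(8·m + 6·n + 3)·(-5·m - 9 + 3·n)    [combine like terms]
= (256·m + 192·n + 96 + 32·m·n + 24·n² + 12·n + 64·m² + 48·m·n + 24·m - 288·m·n² - 216·n³ - 108·n² + 72·m²·n + 54·m·n² + 27·m·n)·(-5·m - 9 + 3·n)    [distributive law]
= (280·m + 204·n + 96 + 107·m·n - 84·n² + 64·m² - 234·m·n² - 216·n³ + 72·m²·n)·(-5·m - 9 + 3·n)    [combine like terms]
= -1400·m² - 2520·m + 840·m·n - 1020·m·n - 1836·n + 612·n² - 480·m - 864 + 288·n - 535·m²·n - 963·m·n + 321·m·n² + 420·m·n² + 756·n² - 252·n³ - 320·m³ - 576·m² + 192·m²·n + 1170·m²·n² + 2106·m·n² - 702·m·n³ + 1080·m·n³ + 1944·n³ - 648·n⁴ - 360·m³·n - 648·m²·n + 216·m²·n²    [distributive law]
= -1976·m² - 3000·m - 1143·m·n - 1548·n + 1368·n² - 864 - 991·m²·n + 2847·m·n² + 1692·n³ - 320·m³ + 1386·m²·n² + 378·m·n³ - 648·n⁴ - 360·m³·n    [combine like terms]

-1976·m² - 3000·m - 1143·m·n - 1548·n + 1368·n² - 864 - 991·m²·n + 2847·m·n² + 1692·n³ - 320·m³ + 1386·m²·n² + 378·m·n³ - 648·n⁴ - 360·m³·n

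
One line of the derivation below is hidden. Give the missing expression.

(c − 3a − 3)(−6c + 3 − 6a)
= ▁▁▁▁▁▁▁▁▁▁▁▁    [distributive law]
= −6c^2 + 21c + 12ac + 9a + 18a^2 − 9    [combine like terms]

After distributive law, the bracketed line is:

−6c^2 + 3c − 6ac + 18ac − 9a + 18a^2 + 18c − 9 + 18a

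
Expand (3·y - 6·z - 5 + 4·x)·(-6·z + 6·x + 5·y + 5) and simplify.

-48·y·z + 38·x·y + 15·y² - 10·y + 36·z² - 60·x·z - 10·x - 25 + 24·x²

(3·y - 6·z - 5 + 4·x)·(-6·z + 6·x + 5·y + 5)
= -18·y·z + 18·x·y + 15·y² + 15·y + 36·z² - 36·x·z - 30·y·z - 30·z + 30·z - 30·x - 25·y - 25 - 24·x·z + 24·x² + 20·x·y + 20·x    [distributive law]
= -48·y·z + 38·x·y + 15·y² - 10·y + 36·z² - 60·x·z - 10·x - 25 + 24·x²    [combine like terms]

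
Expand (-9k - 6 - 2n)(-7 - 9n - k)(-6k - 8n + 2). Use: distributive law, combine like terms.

-396k² - 794kn - 114k - 570k²n - 772kn² - 54k³ - 200n + 84 - 508n² - 144n³

(-9k - 6 - 2n)(-7 - 9n - k)(-6k - 8n + 2)
= (63k + 81kn + 9k² + 42 + 54n + 6k + 14n + 18n² + 2kn)(-6k - 8n + 2)    [distributive law]
= (69k + 83kn + 9k² + 42 + 68n + 18n²)(-6k - 8n + 2)    [combine like terms]
= -414k² - 552kn + 138k - 498k²n - 664kn² + 166kn - 54k³ - 72k²n + 18k² - 252k - 336n + 84 - 408kn - 544n² + 136n - 108kn² - 144n³ + 36n²    [distributive law]
= -396k² - 794kn - 114k - 570k²n - 772kn² - 54k³ - 200n + 84 - 508n² - 144n³    [combine like terms]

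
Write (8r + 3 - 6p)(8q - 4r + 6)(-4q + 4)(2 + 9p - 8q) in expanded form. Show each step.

-1408q^2r - 1536pq^2r + 2048q^3r - 928qr + 48pqr + 1280qr^2 + 1152pqr^2 - 1024q^2r^2 - 256r^2 - 1152pr^2 + 288r + 1488pr - 384q^2 - 96pq^2 + 768q^3 - 528q + 1272pq + 144 + 360p + 1728p^2q^2 - 1536pq^3 - 432p^2q - 864p^2qr + 864p^2r - 1296p^2

(8r + 3 - 6p)(8q - 4r + 6)(-4q + 4)(2 + 9p - 8q)
= (64qr - 32r^2 + 48r + 24q - 12r + 18 - 48pq + 24pr - 36p)(-4q + 4)(2 + 9p - 8q)    [distributive law]
= (64qr - 32r^2 + 36r + 24q + 18 - 48pq + 24pr - 36p)(-4q + 4)(2 + 9p - 8q)    [combine like terms]
= (-256q^2r + 256qr + 128qr^2 - 128r^2 - 144qr + 144r - 96q^2 + 96q - 72q + 72 + 192pq^2 - 192pq - 96pqr + 96pr + 144pq - 144p)(2 + 9p - 8q)    [distributive law]
= (-256q^2r + 112qr + 128qr^2 - 128r^2 + 144r - 96q^2 + 24q + 72 + 192pq^2 - 48pq - 96pqr + 96pr - 144p)(2 + 9p - 8q)    [combine like terms]
= -512q^2r - 2304pq^2r + 2048q^3r + 224qr + 1008pqr - 896q^2r + 256qr^2 + 1152pqr^2 - 1024q^2r^2 - 256r^2 - 1152pr^2 + 1024qr^2 + 288r + 1296pr - 1152qr - 192q^2 - 864pq^2 + 768q^3 + 48q + 216pq - 192q^2 + 144 + 648p - 576q + 384pq^2 + 1728p^2q^2 - 1536pq^3 - 96pq - 432p^2q + 384pq^2 - 192pqr - 864p^2qr + 768pq^2r + 192pr + 864p^2r - 768pqr - 288p - 1296p^2 + 1152pq    [distributive law]
= -1408q^2r - 1536pq^2r + 2048q^3r - 928qr + 48pqr + 1280qr^2 + 1152pqr^2 - 1024q^2r^2 - 256r^2 - 1152pr^2 + 288r + 1488pr - 384q^2 - 96pq^2 + 768q^3 - 528q + 1272pq + 144 + 360p + 1728p^2q^2 - 1536pq^3 - 432p^2q - 864p^2qr + 864p^2r - 1296p^2    [combine like terms]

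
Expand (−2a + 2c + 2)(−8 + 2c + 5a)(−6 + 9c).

−156a + 198ac + 54ac² + 60a² − 90a²c − 72c − 132c² + 36c³ + 96

(−2a + 2c + 2)(−8 + 2c + 5a)(−6 + 9c)
= (16a − 4ac − 10a² − 16c + 4c² + 10ac − 16 + 4c + 10a)(−6 + 9c)    [distributive law]
= (26a + 6ac − 10a² − 12c + 4c² − 16)(−6 + 9c)    [combine like terms]
= −156a + 234ac − 36ac + 54ac² + 60a² − 90a²c + 72c − 108c² − 24c² + 36c³ + 96 − 144c    [distributive law]
= −156a + 198ac + 54ac² + 60a² − 90a²c − 72c − 132c² + 36c³ + 96    [combine like terms]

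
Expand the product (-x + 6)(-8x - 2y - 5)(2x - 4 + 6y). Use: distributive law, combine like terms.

16x³ - 118x² + 52x²y - 290xy + 12xy² + 112x - 132y - 72y² + 120

(-x + 6)(-8x - 2y - 5)(2x - 4 + 6y)
= (8x² + 2xy + 5x - 48x - 12y - 30)(2x - 4 + 6y)    [distributive law]
= (8x² + 2xy - 43x - 12y - 30)(2x - 4 + 6y)    [combine like terms]
= 16x³ - 32x² + 48x²y + 4x²y - 8xy + 12xy² - 86x² + 172x - 258xy - 24xy + 48y - 72y² - 60x + 120 - 180y    [distributive law]
= 16x³ - 118x² + 52x²y - 290xy + 12xy² + 112x - 132y - 72y² + 120    [combine like terms]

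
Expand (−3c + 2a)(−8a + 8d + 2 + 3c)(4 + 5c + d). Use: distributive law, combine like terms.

140ac + 150ac^2 + 110acd − 102cd − 129c^2d − 24cd^2 − 24c − 66c^2 − 45c^3 − 64a^2 − 80a^2c − 16a^2d + 68ad + 16ad^2 + 16a

(−3c + 2a)(−8a + 8d + 2 + 3c)(4 + 5c + d)
= (24ac − 24cd − 6c − 9c^2 − 16a^2 + 16ad + 4a + 6ac)(4 + 5c + d)    [distributive law]
= (30ac − 24cd − 6c − 9c^2 − 16a^2 + 16ad + 4a)(4 + 5c + d)    [combine like terms]
= 120ac + 150ac^2 + 30acd − 96cd − 120c^2d − 24cd^2 − 24c − 30c^2 − 6cd − 36c^2 − 45c^3 − 9c^2d − 64a^2 − 80a^2c − 16a^2d + 64ad + 80acd + 16ad^2 + 16a + 20ac + 4ad    [distributive law]
= 140ac + 150ac^2 + 110acd − 102cd − 129c^2d − 24cd^2 − 24c − 66c^2 − 45c^3 − 64a^2 − 80a^2c − 16a^2d + 68ad + 16ad^2 + 16a    [combine like terms]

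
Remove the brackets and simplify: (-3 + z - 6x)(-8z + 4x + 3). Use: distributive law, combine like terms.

(-3 + z - 6x)(-8z + 4x + 3)
= 24z - 12x - 9 - 8z² + 4xz + 3z + 48xz - 24x² - 18x    [distributive law]
= 27z - 30x - 9 - 8z² + 52xz - 24x²    [combine like terms]

27z - 30x - 9 - 8z² + 52xz - 24x²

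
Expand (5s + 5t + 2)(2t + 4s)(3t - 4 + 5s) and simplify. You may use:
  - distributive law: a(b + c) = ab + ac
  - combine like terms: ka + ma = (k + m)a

(5s + 5t + 2)(2t + 4s)(3t - 4 + 5s)
= (10st + 20s^2 + 10t^2 + 20st + 4t + 8s)(3t - 4 + 5s)    [distributive law]
= (30st + 20s^2 + 10t^2 + 4t + 8s)(3t - 4 + 5s)    [combine like terms]
= 90st^2 - 120st + 150s^2t + 60s^2t - 80s^2 + 100s^3 + 30t^3 - 40t^2 + 50st^2 + 12t^2 - 16t + 20st + 24st - 32s + 40s^2    [distributive law]
= 140st^2 - 76st + 210s^2t - 40s^2 + 100s^3 + 30t^3 - 28t^2 - 16t - 32s    [combine like terms]

140st^2 - 76st + 210s^2t - 40s^2 + 100s^3 + 30t^3 - 28t^2 - 16t - 32s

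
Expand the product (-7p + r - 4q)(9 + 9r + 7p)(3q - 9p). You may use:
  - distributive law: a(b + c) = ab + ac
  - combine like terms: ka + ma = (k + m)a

135pq + 567p^2 + 156pqr + 504p^2r + 105p^2q + 441p^3 + 27qr - 81pr + 27qr^2 - 81pr^2 - 108q^2 - 108q^2r - 84pq^2

(-7p + r - 4q)(9 + 9r + 7p)(3q - 9p)
= (-63p - 63pr - 49p^2 + 9r + 9r^2 + 7pr - 36q - 36qr - 28pq)(3q - 9p)    [distributive law]
= (-63p - 56pr - 49p^2 + 9r + 9r^2 - 36q - 36qr - 28pq)(3q - 9p)    [combine like terms]
= -189pq + 567p^2 - 168pqr + 504p^2r - 147p^2q + 441p^3 + 27qr - 81pr + 27qr^2 - 81pr^2 - 108q^2 + 324pq - 108q^2r + 324pqr - 84pq^2 + 252p^2q    [distributive law]
= 135pq + 567p^2 + 156pqr + 504p^2r + 105p^2q + 441p^3 + 27qr - 81pr + 27qr^2 - 81pr^2 - 108q^2 - 108q^2r - 84pq^2    [combine like terms]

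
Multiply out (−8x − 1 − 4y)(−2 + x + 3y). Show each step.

15x − 8x² − 28xy + 2 + 5y − 12y²

(−8x − 1 − 4y)(−2 + x + 3y)
= 16x − 8x² − 24xy + 2 − x − 3y + 8y − 4xy − 12y²    [distributive law]
= 15x − 8x² − 28xy + 2 + 5y − 12y²    [combine like terms]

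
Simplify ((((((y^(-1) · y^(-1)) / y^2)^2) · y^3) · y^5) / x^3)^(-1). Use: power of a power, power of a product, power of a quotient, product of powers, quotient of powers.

((((((y^(-1) · y^(-1)) / y^2)^2) · y^3) · y^5) / x^3)^(-1)
= ((((((y^(-1) · y^(-1)) / y^2)^2) · y^3) · y^5)^(-1)) / ((x^3)^(-1))    [power of a quotient]
= ((((((y^(-1) · y^(-1)) / y^2)^2) · y^3)^(-1)) · ((y^5)^(-1))) / ((x^3)^(-1))    [power of a product]
= ((((((y^(-1) · y^(-1)) / y^2)^2)^(-1)) · ((y^3)^(-1))) · ((y^5)^(-1))) / ((x^3)^(-1))    [power of a product]
= (((((y^(-1) · y^(-1)) / y^2)^(-2)) · ((y^3)^(-1))) · ((y^5)^(-1))) / ((x^3)^(-1))    [power of a power]
= (((((y^(-1) · y^(-1))^(-2)) / ((y^2)^(-2))) · ((y^3)^(-1))) · ((y^5)^(-1))) / ((x^3)^(-1))    [power of a quotient]
= ((((((y^(-1))^(-2)) · ((y^(-1))^(-2))) / ((y^2)^(-2))) · ((y^3)^(-1))) · ((y^5)^(-1))) / ((x^3)^(-1))    [power of a product]
= ((((y^2 · ((y^(-1))^(-2))) / ((y^2)^(-2))) · ((y^3)^(-1))) · ((y^5)^(-1))) / ((x^3)^(-1))    [power of a power]
= ((((y^2 · y^2) / ((y^2)^(-2))) · ((y^3)^(-1))) · ((y^5)^(-1))) / ((x^3)^(-1))    [power of a power]
= (((y^4 / ((y^2)^(-2))) · ((y^3)^(-1))) · ((y^5)^(-1))) / ((x^3)^(-1))    [product of powers]
= (((y^4 / y^(-4)) · ((y^3)^(-1))) · ((y^5)^(-1))) / ((x^3)^(-1))    [power of a power]
= ((y^8 · ((y^3)^(-1))) · ((y^5)^(-1))) / ((x^3)^(-1))    [quotient of powers]
= ((y^8 · y^(-3)) · ((y^5)^(-1))) / ((x^3)^(-1))    [power of a power]
= (y^5 · ((y^5)^(-1))) / ((x^3)^(-1))    [product of powers]
= (y^5 · y^(-5)) / ((x^3)^(-1))    [power of a power]
= y^0 / ((x^3)^(-1))    [product of powers]
= y^0 / x^(-3)    [power of a power]
= x^3    [quotient of powers]

x^3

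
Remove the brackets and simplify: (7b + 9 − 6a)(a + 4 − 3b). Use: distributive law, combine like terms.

(7b + 9 − 6a)(a + 4 − 3b)
= 7ab + 28b − 21b^2 + 9a + 36 − 27b − 6a^2 − 24a + 18ab    [distributive law]
= 25ab + b − 21b^2 − 15a + 36 − 6a^2    [combine like terms]

25ab + b − 21b^2 − 15a + 36 − 6a^2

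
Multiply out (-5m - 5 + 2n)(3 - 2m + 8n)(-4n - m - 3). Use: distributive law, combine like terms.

(-5m - 5 + 2n)(3 - 2m + 8n)(-4n - m - 3)
= (-15m + 10m^2 - 40mn - 15 + 10m - 40n + 6n - 4mn + 16n^2)(-4n - m - 3)    [distributive law]
= (-5m + 10m^2 - 44mn - 15 - 34n + 16n^2)(-4n - m - 3)    [combine like terms]
= 20mn + 5m^2 + 15m - 40m^2n - 10m^3 - 30m^2 + 176mn^2 + 44m^2n + 132mn + 60n + 15m + 45 + 136n^2 + 34mn + 102n - 64n^3 - 16mn^2 - 48n^2    [distributive law]
= 186mn - 25m^2 + 30m + 4m^2n - 10m^3 + 160mn^2 + 162n + 45 + 88n^2 - 64n^3    [combine like terms]

186mn - 25m^2 + 30m + 4m^2n - 10m^3 + 160mn^2 + 162n + 45 + 88n^2 - 64n^3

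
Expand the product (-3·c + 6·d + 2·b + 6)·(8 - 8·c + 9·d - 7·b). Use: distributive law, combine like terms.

-72·c + 24·c² - 75·c·d + 5·b·c + 102·d + 54·d² - 24·b·d - 26·b - 14·b² + 48

(-3·c + 6·d + 2·b + 6)·(8 - 8·c + 9·d - 7·b)
= -24·c + 24·c² - 27·c·d + 21·b·c + 48·d - 48·c·d + 54·d² - 42·b·d + 16·b - 16·b·c + 18·b·d - 14·b² + 48 - 48·c + 54·d - 42·b    [distributive law]
= -72·c + 24·c² - 75·c·d + 5·b·c + 102·d + 54·d² - 24·b·d - 26·b - 14·b² + 48    [combine like terms]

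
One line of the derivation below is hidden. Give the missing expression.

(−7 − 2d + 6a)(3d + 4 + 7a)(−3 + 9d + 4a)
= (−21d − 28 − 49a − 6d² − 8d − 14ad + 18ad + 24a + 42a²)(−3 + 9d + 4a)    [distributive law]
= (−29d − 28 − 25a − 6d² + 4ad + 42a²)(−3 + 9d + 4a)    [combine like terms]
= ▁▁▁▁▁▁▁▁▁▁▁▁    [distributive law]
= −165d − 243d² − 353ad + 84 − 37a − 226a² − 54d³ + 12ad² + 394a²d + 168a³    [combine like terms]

Applying distributive law to the line above:

87d − 261d² − 116ad + 84 − 252d − 112a + 75a − 225ad − 100a² + 18d² − 54d³ − 24ad² − 12ad + 36ad² + 16a²d − 126a² + 378a²d + 168a³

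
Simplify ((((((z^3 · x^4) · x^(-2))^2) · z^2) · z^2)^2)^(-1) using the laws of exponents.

((((((z^3 · x^4) · x^(-2))^2) · z^2) · z^2)^2)^(-1)
= (((((z^3 · x^4) · x^(-2))^2) · z^2) · z^2)^(-2)    [power of a power]
= (((((z^3 · x^4) · x^(-2))^2) · z^2)^(-2)) · ((z^2)^(-2))    [power of a product]
= (((((z^3 · x^4) · x^(-2))^2)^(-2)) · ((z^2)^(-2))) · ((z^2)^(-2))    [power of a product]
= ((((z^3 · x^4) · x^(-2))^(-4)) · ((z^2)^(-2))) · ((z^2)^(-2))    [power of a power]
= ((((z^3 · x^4)^(-4)) · ((x^(-2))^(-4))) · ((z^2)^(-2))) · ((z^2)^(-2))    [power of a product]
= (((((z^3)^(-4)) · ((x^4)^(-4))) · ((x^(-2))^(-4))) · ((z^2)^(-2))) · ((z^2)^(-2))    [power of a product]
= (((z^(-12) · ((x^4)^(-4))) · ((x^(-2))^(-4))) · ((z^2)^(-2))) · ((z^2)^(-2))    [power of a power]
= (((z^(-12) · x^(-16)) · ((x^(-2))^(-4))) · ((z^2)^(-2))) · ((z^2)^(-2))    [power of a power]
= (((z^(-12) · x^(-16)) · x^8) · ((z^2)^(-2))) · ((z^2)^(-2))    [power of a power]
= (((z^(-12) · x^(-16)) · x^8) · z^(-4)) · ((z^2)^(-2))    [power of a power]
= (((z^(-12) · x^(-16)) · x^8) · z^(-4)) · z^(-4)    [power of a power]
= x^(-8)z^(-20)    [product of powers]

x^(-8)z^(-20)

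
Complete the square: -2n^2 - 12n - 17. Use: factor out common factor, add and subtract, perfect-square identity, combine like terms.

-2(n + 3)^2 + 1

-2n^2 - 12n - 17
= -2(n^2 + 6n) - 17    [factor out -2 from the n-terms]
= -2(n^2 + 6n + 9 - 9) - 17    [add and subtract 9 inside the bracket]
= -2(n + 3)^2 + 18 - 17    [perfect-square identity]
= -2(n + 3)^2 + 1    [combine constants]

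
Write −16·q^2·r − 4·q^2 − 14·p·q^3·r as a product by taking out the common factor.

−16·q^2·r − 4·q^2 − 14·p·q^3·r
= 2(−8·q^2·r − 2·q^2 − 7·p·q^3·r)    [factor out 2]
= 2·q^2(−8·r − 2 − 7·p·q·r)    [factor out q^2]

2·q^2(−8·r − 2 − 7·p·q·r)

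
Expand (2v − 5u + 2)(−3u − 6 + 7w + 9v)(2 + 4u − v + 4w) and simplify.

−102uv − 219u²v + 123uv² − 113uvw + 24v + 30v² + 38vw + 58v²w + 56vw² − 18v³ + 126u² + 60u³ − 80u²w + 82uw − 140uw² − 24 − 20w + 56w²

(2v − 5u + 2)(−3u − 6 + 7w + 9v)(2 + 4u − v + 4w)
= (−6uv − 12v + 14vw + 18v² + 15u² + 30u − 35uw − 45uv − 6u − 12 + 14w + 18v)(2 + 4u − v + 4w)    [distributive law]
= (−51uv + 6v + 14vw + 18v² + 15u² + 24u − 35uw − 12 + 14w)(2 + 4u − v + 4w)    [combine like terms]
= −102uv − 204u²v + 51uv² − 204uvw + 12v + 24uv − 6v² + 24vw + 28vw + 56uvw − 14v²w + 56vw² + 36v² + 72uv² − 18v³ + 72v²w + 30u² + 60u³ − 15u²v + 60u²w + 48u + 96u² − 24uv + 96uw − 70uw − 140u²w + 35uvw − 140uw² − 24 − 48u + 12v − 48w + 28w + 56uw − 14vw + 56w²    [distributive law]
= −102uv − 219u²v + 123uv² − 113uvw + 24v + 30v² + 38vw + 58v²w + 56vw² − 18v³ + 126u² + 60u³ − 80u²w + 82uw − 140uw² − 24 − 20w + 56w²    [combine like terms]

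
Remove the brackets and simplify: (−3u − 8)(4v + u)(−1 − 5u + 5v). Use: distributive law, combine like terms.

(−3u − 8)(4v + u)(−1 − 5u + 5v)
= (−12uv − 3u^2 − 32v − 8u)(−1 − 5u + 5v)    [distributive law]
= 12uv + 60u^2v − 60uv^2 + 3u^2 + 15u^3 − 15u^2v + 32v + 160uv − 160v^2 + 8u + 40u^2 − 40uv    [distributive law]
= 132uv + 45u^2v − 60uv^2 + 43u^2 + 15u^3 + 32v − 160v^2 + 8u    [combine like terms]

132uv + 45u^2v − 60uv^2 + 43u^2 + 15u^3 + 32v − 160v^2 + 8u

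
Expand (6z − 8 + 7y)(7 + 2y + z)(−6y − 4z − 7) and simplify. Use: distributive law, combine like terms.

−469yz − 178z^2 − 14z − 170y^2z − 112yz^2 − 24z^3 + 105y + 392 − 296y^2 − 84y^3

(6z − 8 + 7y)(7 + 2y + z)(−6y − 4z − 7)
= (42z + 12yz + 6z^2 − 56 − 16y − 8z + 49y + 14y^2 + 7yz)(−6y − 4z − 7)    [distributive law]
= (34z + 19yz + 6z^2 − 56 + 33y + 14y^2)(−6y − 4z − 7)    [combine like terms]
= −204yz − 136z^2 − 238z − 114y^2z − 76yz^2 − 133yz − 36yz^2 − 24z^3 − 42z^2 + 336y + 224z + 392 − 198y^2 − 132yz − 231y − 84y^3 − 56y^2z − 98y^2    [distributive law]
= −469yz − 178z^2 − 14z − 170y^2z − 112yz^2 − 24z^3 + 105y + 392 − 296y^2 − 84y^3    [combine like terms]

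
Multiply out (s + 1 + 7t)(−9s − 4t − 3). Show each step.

−9s^2 − 67st − 12s − 25t − 3 − 28t^2

(s + 1 + 7t)(−9s − 4t − 3)
= −9s^2 − 4st − 3s − 9s − 4t − 3 − 63st − 28t^2 − 21t    [distributive law]
= −9s^2 − 67st − 12s − 25t − 3 − 28t^2    [combine like terms]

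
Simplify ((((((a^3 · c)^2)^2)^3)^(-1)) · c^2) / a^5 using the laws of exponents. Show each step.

a^(-41)c^(-10)

((((((a^3 · c)^2)^2)^3)^(-1)) · c^2) / a^5
= (((((a^3 · c)^2)^2)^(-3)) · c^2) / a^5    [power of a power]
= ((((a^3 · c)^2)^(-6)) · c^2) / a^5    [power of a power]
= (((a^3 · c)^(-12)) · c^2) / a^5    [power of a power]
= ((((a^3)^(-12)) · (c^(-12))) · c^2) / a^5    [power of a product]
= ((a^(-36) · (c^(-12))) · c^2) / a^5    [power of a power]
= a^(-41)c^(-10)    [quotient of powers; product of powers]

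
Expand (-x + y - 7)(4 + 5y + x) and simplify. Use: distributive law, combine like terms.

-11x - 4xy - x^2 - 31y + 5y^2 - 28

(-x + y - 7)(4 + 5y + x)
= -4x - 5xy - x^2 + 4y + 5y^2 + xy - 28 - 35y - 7x    [distributive law]
= -11x - 4xy - x^2 - 31y + 5y^2 - 28    [combine like terms]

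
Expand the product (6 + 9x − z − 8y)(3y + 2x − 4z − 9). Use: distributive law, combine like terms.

(6 + 9x − z − 8y)(3y + 2x − 4z − 9)
= 18y + 12x − 24z − 54 + 27xy + 18x^2 − 36xz − 81x − 3yz − 2xz + 4z^2 + 9z − 24y^2 − 16xy + 32yz + 72y    [distributive law]
= 90y − 69x − 15z − 54 + 11xy + 18x^2 − 38xz + 29yz + 4z^2 − 24y^2    [combine like terms]

90y − 69x − 15z − 54 + 11xy + 18x^2 − 38xz + 29yz + 4z^2 − 24y^2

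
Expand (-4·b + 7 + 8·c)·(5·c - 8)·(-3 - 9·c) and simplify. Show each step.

(-4·b + 7 + 8·c)·(5·c - 8)·(-3 - 9·c)
= (-20·b·c + 32·b + 35·c - 56 + 40·c² - 64·c)·(-3 - 9·c)    [distributive law]
= (-20·b·c + 32·b - 29·c - 56 + 40·c²)·(-3 - 9·c)    [combine like terms]
= 60·b·c + 180·b·c² - 96·b - 288·b·c + 87·c + 261·c² + 168 + 504·c - 120·c² - 360·c³    [distributive law]
= -228·b·c + 180·b·c² - 96·b + 591·c + 141·c² + 168 - 360·c³    [combine like terms]

-228·b·c + 180·b·c² - 96·b + 591·c + 141·c² + 168 - 360·c³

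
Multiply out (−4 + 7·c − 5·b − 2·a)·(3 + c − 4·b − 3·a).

−12 + 17·c + b + 6·a + 7·c^2 − 33·b·c − 23·a·c + 20·b^2 + 23·a·b + 6·a^2

(−4 + 7·c − 5·b − 2·a)·(3 + c − 4·b − 3·a)
= −12 − 4·c + 16·b + 12·a + 21·c + 7·c^2 − 28·b·c − 21·a·c − 15·b − 5·b·c + 20·b^2 + 15·a·b − 6·a − 2·a·c + 8·a·b + 6·a^2    [distributive law]
= −12 + 17·c + b + 6·a + 7·c^2 − 33·b·c − 23·a·c + 20·b^2 + 23·a·b + 6·a^2    [combine like terms]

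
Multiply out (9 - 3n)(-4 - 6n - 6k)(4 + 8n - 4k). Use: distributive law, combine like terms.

-144 - 456n - 72k - 264n^2 - 192kn + 216k^2 + 144n^3 + 72kn^2 - 72k^2n

(9 - 3n)(-4 - 6n - 6k)(4 + 8n - 4k)
= (-36 - 54n - 54k + 12n + 18n^2 + 18kn)(4 + 8n - 4k)    [distributive law]
= (-36 - 42n - 54k + 18n^2 + 18kn)(4 + 8n - 4k)    [combine like terms]
= -144 - 288n + 144k - 168n - 336n^2 + 168kn - 216k - 432kn + 216k^2 + 72n^2 + 144n^3 - 72kn^2 + 72kn + 144kn^2 - 72k^2n    [distributive law]
= -144 - 456n - 72k - 264n^2 - 192kn + 216k^2 + 144n^3 + 72kn^2 - 72k^2n    [combine like terms]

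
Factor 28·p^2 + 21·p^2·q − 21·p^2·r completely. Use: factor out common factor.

28·p^2 + 21·p^2·q − 21·p^2·r
= 7(4·p^2 + 3·p^2·q − 3·p^2·r)    [factor out 7]
= 7·p^2(4 + 3·q − 3·r)    [factor out p^2]

7·p^2(4 + 3·q − 3·r)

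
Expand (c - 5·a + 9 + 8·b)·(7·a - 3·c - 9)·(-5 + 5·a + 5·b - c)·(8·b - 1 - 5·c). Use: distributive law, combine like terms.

(c - 5·a + 9 + 8·b)·(7·a - 3·c - 9)·(-5 + 5·a + 5·b - c)·(8·b - 1 - 5·c)
= (7·a·c - 3·c^2 - 9·c - 35·a^2 + 15·a·c + 45·a + 63·a - 27·c - 81 + 56·a·b - 24·b·c - 72·b)·(-5 + 5·a + 5·b - c)·(8·b - 1 - 5·c)    [distributive law]
= (22·a·c - 3·c^2 - 36·c - 35·a^2 + 108·a - 81 + 56·a·b - 24·b·c - 72·b)·(-5 + 5·a + 5·b - c)·(8·b - 1 - 5·c)    [combine like terms]
= (-110·a·c + 110·a^2·c + 110·a·b·c - 22·a·c^2 + 15·c^2 - 15·a·c^2 - 15·b·c^2 + 3·c^3 + 180·c - 180·a·c - 180·b·c + 36·c^2 + 175·a^2 - 175·a^3 - 175·a^2·b + 35·a^2·c - 540·a + 540·a^2 + 540·a·b - 108·a·c + 405 - 405·a - 405·b + 81·c - 280·a·b + 280·a^2·b + 280·a·b^2 - 56·a·b·c + 120·b·c - 120·a·b·c - 120·b^2·c + 24·b·c^2 + 360·b - 360·a·b - 360·b^2 + 72·b·c)·(8·b - 1 - 5·c)    [distributive law]
= (-398·a·c + 145·a^2·c - 66·a·b·c - 37·a·c^2 + 51·c^2 + 9·b·c^2 + 3·c^3 + 261·c + 12·b·c + 715·a^2 - 175·a^3 + 105·a^2·b - 945·a - 100·a·b + 405 - 45·b + 280·a·b^2 - 120·b^2·c - 360·b^2)·(8·b - 1 - 5·c)    [combine like terms]
= -3184·a·b·c + 398·a·c + 1990·a·c^2 + 1160·a^2·b·c - 145·a^2·c - 725·a^2·c^2 - 528·a·b^2·c + 66·a·b·c + 330·a·b·c^2 - 296·a·b·c^2 + 37·a·c^2 + 185·a·c^3 + 408·b·c^2 - 51·c^2 - 255·c^3 + 72·b^2·c^2 - 9·b·c^2 - 45·b·c^3 + 24·b·c^3 - 3·c^3 - 15·c^4 + 2088·b·c - 261·c - 1305·c^2 + 96·b^2·c - 12·b·c - 60·b·c^2 + 5720·a^2·b - 715·a^2 - 3575·a^2·c - 1400·a^3·b + 175·a^3 + 875·a^3·c + 840·a^2·b^2 - 105·a^2·b - 525·a^2·b·c - 7560·a·b + 945·a + 4725·a·c - 800·a·b^2 + 100·a·b + 500·a·b·c + 3240·b - 405 - 2025·c - 360·b^2 + 45·b + 225·b·c + 2240·a·b^3 - 280·a·b^2 - 1400·a·b^2·c - 960·b^3·c + 120·b^2·c + 600·b^2·c^2 - 2880·b^3 + 360·b^2 + 1800·b^2·c    [distributive law]
= -2618·a·b·c + 5123·a·c + 2027·a·c^2 + 635·a^2·b·c - 3720·a^2·c - 725·a^2·c^2 - 1928·a·b^2·c + 34·a·b·c^2 + 185·a·c^3 + 339·b·c^2 - 1356·c^2 - 258·c^3 + 672·b^2·c^2 - 21·b·c^3 - 15·c^4 + 2301·b·c - 2286·c + 2016·b^2·c + 5615·a^2·b - 715·a^2 - 1400·a^3·b + 175·a^3 + 875·a^3·c + 840·a^2·b^2 - 7460·a·b + 945·a - 1080·a·b^2 + 3285·b - 405 + 2240·a·b^3 - 960·b^3·c - 2880·b^3    [combine like terms]

-2618·a·b·c + 5123·a·c + 2027·a·c^2 + 635·a^2·b·c - 3720·a^2·c - 725·a^2·c^2 - 1928·a·b^2·c + 34·a·b·c^2 + 185·a·c^3 + 339·b·c^2 - 1356·c^2 - 258·c^3 + 672·b^2·c^2 - 21·b·c^3 - 15·c^4 + 2301·b·c - 2286·c + 2016·b^2·c + 5615·a^2·b - 715·a^2 - 1400·a^3·b + 175·a^3 + 875·a^3·c + 840·a^2·b^2 - 7460·a·b + 945·a - 1080·a·b^2 + 3285·b - 405 + 2240·a·b^3 - 960·b^3·c - 2880·b^3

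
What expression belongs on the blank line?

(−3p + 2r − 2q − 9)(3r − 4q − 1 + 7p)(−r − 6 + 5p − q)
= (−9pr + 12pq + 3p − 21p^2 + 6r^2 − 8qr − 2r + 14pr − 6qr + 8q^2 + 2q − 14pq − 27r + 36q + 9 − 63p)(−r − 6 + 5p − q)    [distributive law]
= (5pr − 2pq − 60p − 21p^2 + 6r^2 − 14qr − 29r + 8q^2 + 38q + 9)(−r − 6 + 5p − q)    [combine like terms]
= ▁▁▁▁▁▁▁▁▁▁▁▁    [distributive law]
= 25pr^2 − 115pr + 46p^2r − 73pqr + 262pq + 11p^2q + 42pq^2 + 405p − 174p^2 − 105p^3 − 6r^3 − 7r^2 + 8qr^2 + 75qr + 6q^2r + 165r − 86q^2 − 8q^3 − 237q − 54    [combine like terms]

By distributive law:

−5pr^2 − 30pr + 25p^2r − 5pqr + 2pqr + 12pq − 10p^2q + 2pq^2 + 60pr + 360p − 300p^2 + 60pq + 21p^2r + 126p^2 − 105p^3 + 21p^2q − 6r^3 − 36r^2 + 30pr^2 − 6qr^2 + 14qr^2 + 84qr − 70pqr + 14q^2r + 29r^2 + 174r − 145pr + 29qr − 8q^2r − 48q^2 + 40pq^2 − 8q^3 − 38qr − 228q + 190pq − 38q^2 − 9r − 54 + 45p − 9q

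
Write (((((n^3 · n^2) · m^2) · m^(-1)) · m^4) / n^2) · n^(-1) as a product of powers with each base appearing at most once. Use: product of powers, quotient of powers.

(((((n^3 · n^2) · m^2) · m^(-1)) · m^4) / n^2) · n^(-1)
= ((((n^5 · m^2) · m^(-1)) · m^4) / n^2) · n^(-1)    [product of powers]
= m^5n^2    [quotient of powers; product of powers]

m^5n^2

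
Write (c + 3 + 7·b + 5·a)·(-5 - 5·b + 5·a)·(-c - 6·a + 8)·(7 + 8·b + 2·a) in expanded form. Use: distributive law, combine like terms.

(c + 3 + 7·b + 5·a)·(-5 - 5·b + 5·a)·(-c - 6·a + 8)·(7 + 8·b + 2·a)
= (-5·c - 5·b·c + 5·a·c - 15 - 15·b + 15·a - 35·b - 35·b^2 + 35·a·b - 25·a - 25·a·b + 25·a^2)·(-c - 6·a + 8)·(7 + 8·b + 2·a)    [distributive law]
= (-5·c - 5·b·c + 5·a·c - 15 - 50·b - 10·a - 35·b^2 + 10·a·b + 25·a^2)·(-c - 6·a + 8)·(7 + 8·b + 2·a)    [combine like terms]
= (5·c^2 + 30·a·c - 40·c + 5·b·c^2 + 30·a·b·c - 40·b·c - 5·a·c^2 - 30·a^2·c + 40·a·c + 15·c + 90·a - 120 + 50·b·c + 300·a·b - 400·b + 10·a·c + 60·a^2 - 80·a + 35·b^2·c + 210·a·b^2 - 280·b^2 - 10·a·b·c - 60·a^2·b + 80·a·b - 25·a^2·c - 150·a^3 + 200·a^2)·(7 + 8·b + 2·a)    [distributive law]
= (5·c^2 + 80·a·c - 25·c + 5·b·c^2 + 20·a·b·c + 10·b·c - 5·a·c^2 - 55·a^2·c + 10·a - 120 + 380·a·b - 400·b + 260·a^2 + 35·b^2·c + 210·a·b^2 - 280·b^2 - 60·a^2·b - 150·a^3)·(7 + 8·b + 2·a)    [combine like terms]
= 35·c^2 + 40·b·c^2 + 10·a·c^2 + 560·a·c + 640·a·b·c + 160·a^2·c - 175·c - 200·b·c - 50·a·c + 35·b·c^2 + 40·b^2·c^2 + 10·a·b·c^2 + 140·a·b·c + 160·a·b^2·c + 40·a^2·b·c + 70·b·c + 80·b^2·c + 20·a·b·c - 35·a·c^2 - 40·a·b·c^2 - 10·a^2·c^2 - 385·a^2·c - 440·a^2·b·c - 110·a^3·c + 70·a + 80·a·b + 20·a^2 - 840 - 960·b - 240·a + 2660·a·b + 3040·a·b^2 + 760·a^2·b - 2800·b - 3200·b^2 - 800·a·b + 1820·a^2 + 2080·a^2·b + 520·a^3 + 245·b^2·c + 280·b^3·c + 70·a·b^2·c + 1470·a·b^2 + 1680·a·b^3 + 420·a^2·b^2 - 1960·b^2 - 2240·b^3 - 560·a·b^2 - 420·a^2·b - 480·a^2·b^2 - 120·a^3·b - 1050·a^3 - 1200·a^3·b - 300·a^4    [distributive law]
= 35·c^2 + 75·b·c^2 - 25·a·c^2 + 510·a·c + 800·a·b·c - 225·a^2·c - 175·c - 130·b·c + 40·b^2·c^2 - 30·a·b·c^2 + 230·a·b^2·c - 400·a^2·b·c + 325·b^2·c - 10·a^2·c^2 - 110·a^3·c - 170·a + 1940·a·b + 1840·a^2 - 840 - 3760·b + 3950·a·b^2 + 2420·a^2·b - 5160·b^2 - 530·a^3 + 280·b^3·c + 1680·a·b^3 - 60·a^2·b^2 - 2240·b^3 - 1320·a^3·b - 300·a^4    [combine like terms]

35·c^2 + 75·b·c^2 - 25·a·c^2 + 510·a·c + 800·a·b·c - 225·a^2·c - 175·c - 130·b·c + 40·b^2·c^2 - 30·a·b·c^2 + 230·a·b^2·c - 400·a^2·b·c + 325·b^2·c - 10·a^2·c^2 - 110·a^3·c - 170·a + 1940·a·b + 1840·a^2 - 840 - 3760·b + 3950·a·b^2 + 2420·a^2·b - 5160·b^2 - 530·a^3 + 280·b^3·c + 1680·a·b^3 - 60·a^2·b^2 - 2240·b^3 - 1320·a^3·b - 300·a^4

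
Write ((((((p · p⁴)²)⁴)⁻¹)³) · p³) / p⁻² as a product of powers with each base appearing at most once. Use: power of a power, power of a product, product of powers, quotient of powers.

((((((p · p⁴)²)⁴)⁻¹)³) · p³) / p⁻²
= (((((p · p⁴)²)⁴)⁻³) · p³) / p⁻²    [power of a power]
= ((((p · p⁴)²)⁻¹²) · p³) / p⁻²    [power of a power]
= (((p · p⁴)⁻²⁴) · p³) / p⁻²    [power of a power]
= (((p⁻²⁴) · ((p⁴)⁻²⁴)) · p³) / p⁻²    [power of a product]
= ((p⁻²⁴ · p⁻⁹⁶) · p³) / p⁻²    [power of a power]
= (p⁻¹²⁰ · p³) / p⁻²    [product of powers]
= p⁻¹¹⁷ / p⁻²    [product of powers]
= p⁻¹¹⁵    [quotient of powers]

p⁻¹¹⁵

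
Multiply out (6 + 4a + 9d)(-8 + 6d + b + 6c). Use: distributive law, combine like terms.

(6 + 4a + 9d)(-8 + 6d + b + 6c)
= -48 + 36d + 6b + 36c - 32a + 24ad + 4ab + 24ac - 72d + 54d^2 + 9bd + 54cd    [distributive law]
= -48 - 36d + 6b + 36c - 32a + 24ad + 4ab + 24ac + 54d^2 + 9bd + 54cd    [combine like terms]

-48 - 36d + 6b + 36c - 32a + 24ad + 4ab + 24ac + 54d^2 + 9bd + 54cd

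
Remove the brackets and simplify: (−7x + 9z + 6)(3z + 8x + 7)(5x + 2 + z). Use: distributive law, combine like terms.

199x^2z + 506xz + 186xz^2 − 280x^3 − 117x^2 + 208x + 135z^2 + 27z^3 + 204z + 84

(−7x + 9z + 6)(3z + 8x + 7)(5x + 2 + z)
= (−21xz − 56x^2 − 49x + 27z^2 + 72xz + 63z + 18z + 48x + 42)(5x + 2 + z)    [distributive law]
= (51xz − 56x^2 − x + 27z^2 + 81z + 42)(5x + 2 + z)    [combine like terms]
= 255x^2z + 102xz + 51xz^2 − 280x^3 − 112x^2 − 56x^2z − 5x^2 − 2x − xz + 135xz^2 + 54z^2 + 27z^3 + 405xz + 162z + 81z^2 + 210x + 84 + 42z    [distributive law]
= 199x^2z + 506xz + 186xz^2 − 280x^3 − 117x^2 + 208x + 135z^2 + 27z^3 + 204z + 84    [combine like terms]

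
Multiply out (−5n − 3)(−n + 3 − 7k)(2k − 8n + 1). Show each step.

(−5n − 3)(−n + 3 − 7k)(2k − 8n + 1)
= (5n^2 − 15n + 35kn + 3n − 9 + 21k)(2k − 8n + 1)    [distributive law]
= (5n^2 − 12n + 35kn − 9 + 21k)(2k − 8n + 1)    [combine like terms]
= 10kn^2 − 40n^3 + 5n^2 − 24kn + 96n^2 − 12n + 70k^2n − 280kn^2 + 35kn − 18k + 72n − 9 + 42k^2 − 168kn + 21k    [distributive law]
= −270kn^2 − 40n^3 + 101n^2 − 157kn + 60n + 70k^2n + 3k − 9 + 42k^2    [combine like terms]

−270kn^2 − 40n^3 + 101n^2 − 157kn + 60n + 70k^2n + 3k − 9 + 42k^2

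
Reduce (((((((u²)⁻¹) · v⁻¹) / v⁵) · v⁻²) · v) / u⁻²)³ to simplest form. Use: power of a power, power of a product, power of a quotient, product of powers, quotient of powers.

(((((((u²)⁻¹) · v⁻¹) / v⁵) · v⁻²) · v) / u⁻²)³
= (((((((u²)⁻¹) · v⁻¹) / v⁵) · v⁻²) · v)³) / ((u⁻²)³)    [power of a quotient]
= (((((((u²)⁻¹) · v⁻¹) / v⁵) · v⁻²)³) · (v³)) / ((u⁻²)³)    [power of a product]
= (((((((u²)⁻¹) · v⁻¹) / v⁵)³) · ((v⁻²)³)) · (v³)) / ((u⁻²)³)    [power of a product]
= (((((((u²)⁻¹) · v⁻¹)³) / ((v⁵)³)) · ((v⁻²)³)) · (v³)) / ((u⁻²)³)    [power of a quotient]
= (((((((u²)⁻¹)³) · ((v⁻¹)³)) / ((v⁵)³)) · ((v⁻²)³)) · (v³)) / ((u⁻²)³)    [power of a product]
= ((((((u²)⁻³) · ((v⁻¹)³)) / ((v⁵)³)) · ((v⁻²)³)) · (v³)) / ((u⁻²)³)    [power of a power]
= ((((u⁻⁶ · ((v⁻¹)³)) / ((v⁵)³)) · ((v⁻²)³)) · (v³)) / ((u⁻²)³)    [power of a power]
= ((((u⁻⁶ · v⁻³) / ((v⁵)³)) · ((v⁻²)³)) · (v³)) / ((u⁻²)³)    [power of a power]
= ((((u⁻⁶ · v⁻³) / v¹⁵) · ((v⁻²)³)) · (v³)) / ((u⁻²)³)    [power of a power]
= ((((u⁻⁶ · v⁻³) / v¹⁵) · v⁻⁶) · (v³)) / ((u⁻²)³)    [power of a power]
= ((((u⁻⁶ · v⁻³) / v¹⁵) · v⁻⁶) · v³) / u⁻⁶    [power of a power]
= v⁻²¹    [quotient of powers; product of powers]

v⁻²¹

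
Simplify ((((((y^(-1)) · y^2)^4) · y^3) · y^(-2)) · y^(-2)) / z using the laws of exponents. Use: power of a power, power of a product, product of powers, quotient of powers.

((((((y^(-1)) · y^2)^4) · y^3) · y^(-2)) · y^(-2)) / z
= ((((((y^(-1))^4) · ((y^2)^4)) · y^3) · y^(-2)) · y^(-2)) / z    [power of a product]
= (((((y^(-4)) · ((y^2)^4)) · y^3) · y^(-2)) · y^(-2)) / z    [power of a power]
= ((((y^(-4) · y^8) · y^3) · y^(-2)) · y^(-2)) / z    [power of a power]
= (((y^4 · y^3) · y^(-2)) · y^(-2)) / z    [product of powers]
= ((y^7 · y^(-2)) · y^(-2)) / z    [product of powers]
= (y^5 · y^(-2)) / z    [product of powers]
= y^3 / z    [product of powers]
= y^3z^(-1)    [quotient of powers]

y^3z^(-1)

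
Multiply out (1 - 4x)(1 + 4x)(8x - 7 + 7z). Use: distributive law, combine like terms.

(1 - 4x)(1 + 4x)(8x - 7 + 7z)
= (1 + 4x - 4x - 16x^2)(8x - 7 + 7z)    [distributive law]
= (1 - 16x^2)(8x - 7 + 7z)    [combine like terms]
= 8x - 7 + 7z - 128x^3 + 112x^2 - 112x^2z    [distributive law]

8x - 7 + 7z - 128x^3 + 112x^2 - 112x^2z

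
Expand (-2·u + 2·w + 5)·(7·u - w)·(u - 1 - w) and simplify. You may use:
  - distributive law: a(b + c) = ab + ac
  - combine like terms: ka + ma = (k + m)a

-14·u^3 + 49·u^2 + 30·u^2·w - 56·u·w - 18·u·w^2 + 7·w^2 + 2·w^3 - 35·u + 5·w

(-2·u + 2·w + 5)·(7·u - w)·(u - 1 - w)
= (-14·u^2 + 2·u·w + 14·u·w - 2·w^2 + 35·u - 5·w)·(u - 1 - w)    [distributive law]
= (-14·u^2 + 16·u·w - 2·w^2 + 35·u - 5·w)·(u - 1 - w)    [combine like terms]
= -14·u^3 + 14·u^2 + 14·u^2·w + 16·u^2·w - 16·u·w - 16·u·w^2 - 2·u·w^2 + 2·w^2 + 2·w^3 + 35·u^2 - 35·u - 35·u·w - 5·u·w + 5·w + 5·w^2    [distributive law]
= -14·u^3 + 49·u^2 + 30·u^2·w - 56·u·w - 18·u·w^2 + 7·w^2 + 2·w^3 - 35·u + 5·w    [combine like terms]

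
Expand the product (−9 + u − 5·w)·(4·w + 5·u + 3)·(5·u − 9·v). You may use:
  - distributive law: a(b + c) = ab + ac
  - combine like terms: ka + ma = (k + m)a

−255·u·w + 459·v·w − 210·u² + 378·u·v − 135·u + 243·v − 105·u²·w + 189·u·v·w + 25·u³ − 45·u²·v − 100·u·w² + 180·v·w²

(−9 + u − 5·w)·(4·w + 5·u + 3)·(5·u − 9·v)
= (−36·w − 45·u − 27 + 4·u·w + 5·u² + 3·u − 20·w² − 25·u·w − 15·w)·(5·u − 9·v)    [distributive law]
= (−51·w − 42·u − 27 − 21·u·w + 5·u² − 20·w²)·(5·u − 9·v)    [combine like terms]
= −255·u·w + 459·v·w − 210·u² + 378·u·v − 135·u + 243·v − 105·u²·w + 189·u·v·w + 25·u³ − 45·u²·v − 100·u·w² + 180·v·w²    [distributive law]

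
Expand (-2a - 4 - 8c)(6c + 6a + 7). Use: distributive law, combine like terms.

-60ac - 12a² - 38a - 80c - 28 - 48c²

(-2a - 4 - 8c)(6c + 6a + 7)
= -12ac - 12a² - 14a - 24c - 24a - 28 - 48c² - 48ac - 56c    [distributive law]
= -60ac - 12a² - 38a - 80c - 28 - 48c²    [combine like terms]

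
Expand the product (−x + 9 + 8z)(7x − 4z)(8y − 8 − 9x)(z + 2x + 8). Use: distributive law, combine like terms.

(−x + 9 + 8z)(7x − 4z)(8y − 8 − 9x)(z + 2x + 8)
= (−7x^2 + 4xz + 63x − 36z + 56xz − 32z^2)(8y − 8 − 9x)(z + 2x + 8)    [distributive law]
= (−7x^2 + 60xz + 63x − 36z − 32z^2)(8y − 8 − 9x)(z + 2x + 8)    [combine like terms]
= (−56x^2y + 56x^2 + 63x^3 + 480xyz − 480xz − 540x^2z + 504xy − 504x − 567x^2 − 288yz + 288z + 324xz − 256yz^2 + 256z^2 + 288xz^2)(z + 2x + 8)    [distributive law]
= (−56x^2y − 511x^2 + 63x^3 + 480xyz − 156xz − 540x^2z + 504xy − 504x − 288yz + 288z − 256yz^2 + 256z^2 + 288xz^2)(z + 2x + 8)    [combine like terms]
= −56x^2yz − 112x^3y − 448x^2y − 511x^2z − 1022x^3 − 4088x^2 + 63x^3z + 126x^4 + 504x^3 + 480xyz^2 + 960x^2yz + 3840xyz − 156xz^2 − 312x^2z − 1248xz − 540x^2z^2 − 1080x^3z − 4320x^2z + 504xyz + 1008x^2y + 4032xy − 504xz − 1008x^2 − 4032x − 288yz^2 − 576xyz − 2304yz + 288z^2 + 576xz + 2304z − 256yz^3 − 512xyz^2 − 2048yz^2 + 256z^3 + 512xz^2 + 2048z^2 + 288xz^3 + 576x^2z^2 + 2304xz^2    [distributive law]
= 904x^2yz − 112x^3y + 560x^2y − 5143x^2z − 518x^3 − 5096x^2 − 1017x^3z + 126x^4 − 32xyz^2 + 3768xyz + 2660xz^2 − 1176xz + 36x^2z^2 + 4032xy − 4032x − 2336yz^2 − 2304yz + 2336z^2 + 2304z − 256yz^3 + 256z^3 + 288xz^3    [combine like terms]

904x^2yz − 112x^3y + 560x^2y − 5143x^2z − 518x^3 − 5096x^2 − 1017x^3z + 126x^4 − 32xyz^2 + 3768xyz + 2660xz^2 − 1176xz + 36x^2z^2 + 4032xy − 4032x − 2336yz^2 − 2304yz + 2336z^2 + 2304z − 256yz^3 + 256z^3 + 288xz^3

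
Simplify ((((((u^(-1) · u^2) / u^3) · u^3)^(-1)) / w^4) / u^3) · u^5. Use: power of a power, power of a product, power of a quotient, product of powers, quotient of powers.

((((((u^(-1) · u^2) / u^3) · u^3)^(-1)) / w^4) / u^3) · u^5
= ((((((u^(-1) · u^2) / u^3)^(-1)) · ((u^3)^(-1))) / w^4) / u^3) · u^5    [power of a product]
= ((((((u^(-1) · u^2)^(-1)) / ((u^3)^(-1))) · ((u^3)^(-1))) / w^4) / u^3) · u^5    [power of a quotient]
= (((((((u^(-1))^(-1)) · ((u^2)^(-1))) / ((u^3)^(-1))) · ((u^3)^(-1))) / w^4) / u^3) · u^5    [power of a product]
= (((((u · ((u^2)^(-1))) / ((u^3)^(-1))) · ((u^3)^(-1))) / w^4) / u^3) · u^5    [power of a power]
= (((((u · u^(-2)) / ((u^3)^(-1))) · ((u^3)^(-1))) / w^4) / u^3) · u^5    [power of a power]
= ((((u^(-1) / ((u^3)^(-1))) · ((u^3)^(-1))) / w^4) / u^3) · u^5    [product of powers]
= ((((u^(-1) / u^(-3)) · ((u^3)^(-1))) / w^4) / u^3) · u^5    [power of a power]
= (((u^2 · ((u^3)^(-1))) / w^4) / u^3) · u^5    [quotient of powers]
= (((u^2 · u^(-3)) / w^4) / u^3) · u^5    [power of a power]
= ((u^(-1) / w^4) / u^3) · u^5    [product of powers]
= u·w^(-4)    [quotient of powers; product of powers]

u·w^(-4)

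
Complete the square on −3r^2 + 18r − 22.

−3(r − 3)^2 + 5

−3r^2 + 18r − 22
= −3(r^2 − 6r) − 22    [factor out -3 from the r-terms]
= −3(r^2 − 6r + 9 − 9) − 22    [add and subtract 9 inside the bracket]
= −3(r − 3)^2 + 27 − 22    [perfect-square identity]
= −3(r − 3)^2 + 5    [combine constants]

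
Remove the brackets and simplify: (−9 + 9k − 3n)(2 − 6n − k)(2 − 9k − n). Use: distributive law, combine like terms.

−36 + 216k + 114n − 561kn − 12n^2 − 261k^2 + 468k^2n − 111kn^2 + 81k^3 − 18n^3

(−9 + 9k − 3n)(2 − 6n − k)(2 − 9k − n)
= (−18 + 54n + 9k + 18k − 54kn − 9k^2 − 6n + 18n^2 + 3kn)(2 − 9k − n)    [distributive law]
= (−18 + 48n + 27k − 51kn − 9k^2 + 18n^2)(2 − 9k − n)    [combine like terms]
= −36 + 162k + 18n + 96n − 432kn − 48n^2 + 54k − 243k^2 − 27kn − 102kn + 459k^2n + 51kn^2 − 18k^2 + 81k^3 + 9k^2n + 36n^2 − 162kn^2 − 18n^3    [distributive law]
= −36 + 216k + 114n − 561kn − 12n^2 − 261k^2 + 468k^2n − 111kn^2 + 81k^3 − 18n^3    [combine like terms]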